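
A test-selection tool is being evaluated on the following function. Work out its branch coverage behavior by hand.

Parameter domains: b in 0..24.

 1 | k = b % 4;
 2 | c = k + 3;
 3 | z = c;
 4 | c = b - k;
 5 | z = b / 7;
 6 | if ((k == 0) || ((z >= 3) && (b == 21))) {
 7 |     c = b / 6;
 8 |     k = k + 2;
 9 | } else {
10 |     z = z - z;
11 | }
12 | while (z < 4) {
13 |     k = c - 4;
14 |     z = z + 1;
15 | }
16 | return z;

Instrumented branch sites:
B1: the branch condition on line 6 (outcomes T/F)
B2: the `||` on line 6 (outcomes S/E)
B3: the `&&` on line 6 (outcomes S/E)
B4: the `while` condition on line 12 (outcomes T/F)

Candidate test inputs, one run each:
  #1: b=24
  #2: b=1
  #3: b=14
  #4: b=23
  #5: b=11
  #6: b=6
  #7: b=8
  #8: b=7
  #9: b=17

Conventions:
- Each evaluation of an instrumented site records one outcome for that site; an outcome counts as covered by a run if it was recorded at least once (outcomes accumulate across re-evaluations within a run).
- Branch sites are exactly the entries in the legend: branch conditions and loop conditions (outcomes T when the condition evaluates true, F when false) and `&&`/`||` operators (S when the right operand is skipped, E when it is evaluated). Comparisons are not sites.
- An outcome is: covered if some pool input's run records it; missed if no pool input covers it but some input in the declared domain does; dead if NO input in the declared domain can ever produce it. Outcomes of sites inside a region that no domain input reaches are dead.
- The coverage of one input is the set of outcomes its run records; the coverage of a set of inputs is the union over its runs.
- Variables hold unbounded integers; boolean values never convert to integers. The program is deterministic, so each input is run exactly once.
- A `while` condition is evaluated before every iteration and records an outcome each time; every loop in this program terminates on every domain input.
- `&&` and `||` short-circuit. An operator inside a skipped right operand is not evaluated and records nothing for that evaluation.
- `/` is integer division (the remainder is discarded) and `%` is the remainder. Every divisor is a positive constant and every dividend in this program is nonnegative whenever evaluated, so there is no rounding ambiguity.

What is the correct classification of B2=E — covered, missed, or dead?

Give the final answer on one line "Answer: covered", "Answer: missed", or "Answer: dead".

B2=E is recorded by pool input(s) 2, 3, 4, 5, 6, 8, 9 -> covered

Answer: covered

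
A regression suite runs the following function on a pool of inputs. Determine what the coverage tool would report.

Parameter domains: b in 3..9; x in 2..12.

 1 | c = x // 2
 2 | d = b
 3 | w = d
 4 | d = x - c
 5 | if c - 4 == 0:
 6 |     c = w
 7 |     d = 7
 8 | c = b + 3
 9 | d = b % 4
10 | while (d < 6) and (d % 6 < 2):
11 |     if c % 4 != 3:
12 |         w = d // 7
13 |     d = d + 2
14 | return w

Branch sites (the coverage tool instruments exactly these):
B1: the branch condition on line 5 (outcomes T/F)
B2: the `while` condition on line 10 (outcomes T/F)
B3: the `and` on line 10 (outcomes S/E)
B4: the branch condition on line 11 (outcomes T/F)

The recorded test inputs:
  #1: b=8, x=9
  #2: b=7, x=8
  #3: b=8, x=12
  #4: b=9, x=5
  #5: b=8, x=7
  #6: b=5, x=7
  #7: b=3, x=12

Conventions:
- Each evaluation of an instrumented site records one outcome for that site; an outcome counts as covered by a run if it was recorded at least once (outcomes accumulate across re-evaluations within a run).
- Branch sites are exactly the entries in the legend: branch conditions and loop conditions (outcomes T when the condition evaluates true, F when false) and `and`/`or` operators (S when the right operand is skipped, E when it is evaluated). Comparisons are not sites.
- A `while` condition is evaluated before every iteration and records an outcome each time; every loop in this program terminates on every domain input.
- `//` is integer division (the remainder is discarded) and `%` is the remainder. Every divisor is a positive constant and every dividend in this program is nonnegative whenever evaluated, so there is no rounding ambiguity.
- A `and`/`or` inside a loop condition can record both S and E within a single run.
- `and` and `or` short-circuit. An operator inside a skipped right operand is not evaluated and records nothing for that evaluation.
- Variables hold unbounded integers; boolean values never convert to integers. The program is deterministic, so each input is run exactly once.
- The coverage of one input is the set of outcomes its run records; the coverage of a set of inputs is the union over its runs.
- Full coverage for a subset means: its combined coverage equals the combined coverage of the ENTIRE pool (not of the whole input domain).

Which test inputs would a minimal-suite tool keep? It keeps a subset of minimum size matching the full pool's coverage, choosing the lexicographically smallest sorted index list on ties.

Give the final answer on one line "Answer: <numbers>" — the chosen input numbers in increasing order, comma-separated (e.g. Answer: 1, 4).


input #1, b=8, x=9: events B1->T, B3->E, B2->T, B4->F, B3->E, B2->F; outcomes B1=T, B2=T, B2=F, B3=E, B4=F
input #2, b=7, x=8: events B1->T, B3->E, B2->F; outcomes B1=T, B2=F, B3=E
input #3, b=8, x=12: events B1->F, B3->E, B2->T, B4->F, B3->E, B2->F; outcomes B1=F, B2=T, B2=F, B3=E, B4=F
input #4, b=9, x=5: events B1->F, B3->E, B2->T, B4->T, B3->E, B2->F; outcomes B1=F, B2=T, B2=F, B3=E, B4=T
input #5, b=8, x=7: events B1->F, B3->E, B2->T, B4->F, B3->E, B2->F; outcomes B1=F, B2=T, B2=F, B3=E, B4=F
input #6, b=5, x=7: events B1->F, B3->E, B2->T, B4->T, B3->E, B2->F; outcomes B1=F, B2=T, B2=F, B3=E, B4=T
input #7, b=3, x=12: events B1->F, B3->E, B2->F; outcomes B1=F, B2=F, B3=E
the full pool covers 7 outcomes: B1=T, B1=F, B2=T, B2=F, B3=E, B4=T, B4=F
every size-1 subset falls short of the 7 outcomes (best: 5/7)
at size 2, {1, 4} reaches all 7 outcomes; every lexicographically earlier size-2 subset fails
Answer: 1, 4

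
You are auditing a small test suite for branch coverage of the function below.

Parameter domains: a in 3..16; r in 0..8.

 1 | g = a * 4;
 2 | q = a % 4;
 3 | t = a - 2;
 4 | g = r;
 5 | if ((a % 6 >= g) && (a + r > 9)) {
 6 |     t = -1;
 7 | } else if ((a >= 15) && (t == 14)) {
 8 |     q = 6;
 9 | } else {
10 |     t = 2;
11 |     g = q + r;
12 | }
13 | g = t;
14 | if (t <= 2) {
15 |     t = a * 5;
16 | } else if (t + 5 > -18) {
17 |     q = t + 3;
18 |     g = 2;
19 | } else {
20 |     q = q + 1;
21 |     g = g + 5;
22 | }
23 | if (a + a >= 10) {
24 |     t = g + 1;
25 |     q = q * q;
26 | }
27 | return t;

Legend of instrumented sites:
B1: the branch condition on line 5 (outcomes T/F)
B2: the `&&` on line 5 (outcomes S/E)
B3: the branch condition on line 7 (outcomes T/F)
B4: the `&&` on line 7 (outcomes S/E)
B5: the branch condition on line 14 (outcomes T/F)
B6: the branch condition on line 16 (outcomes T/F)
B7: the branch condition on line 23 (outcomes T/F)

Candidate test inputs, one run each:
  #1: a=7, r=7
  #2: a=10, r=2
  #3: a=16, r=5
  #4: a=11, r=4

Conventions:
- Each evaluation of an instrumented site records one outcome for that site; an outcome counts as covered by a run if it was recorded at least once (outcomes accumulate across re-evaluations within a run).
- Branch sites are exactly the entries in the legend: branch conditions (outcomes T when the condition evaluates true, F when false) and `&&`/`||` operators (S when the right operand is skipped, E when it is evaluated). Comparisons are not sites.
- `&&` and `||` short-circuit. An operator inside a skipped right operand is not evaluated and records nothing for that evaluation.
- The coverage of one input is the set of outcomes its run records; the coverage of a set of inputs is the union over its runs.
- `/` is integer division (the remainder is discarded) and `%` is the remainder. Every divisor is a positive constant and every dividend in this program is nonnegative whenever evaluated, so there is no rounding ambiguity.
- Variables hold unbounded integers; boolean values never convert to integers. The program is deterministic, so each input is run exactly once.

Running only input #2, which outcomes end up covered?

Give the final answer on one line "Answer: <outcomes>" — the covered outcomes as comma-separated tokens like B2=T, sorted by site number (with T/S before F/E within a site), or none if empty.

Running input #2 (a=10, r=2), event by event:
  B2->E, B1->T, B5->T, B7->T
as a set, this run covers: B1=T, B2=E, B5=T, B7=T

Answer: B1=T, B2=E, B5=T, B7=T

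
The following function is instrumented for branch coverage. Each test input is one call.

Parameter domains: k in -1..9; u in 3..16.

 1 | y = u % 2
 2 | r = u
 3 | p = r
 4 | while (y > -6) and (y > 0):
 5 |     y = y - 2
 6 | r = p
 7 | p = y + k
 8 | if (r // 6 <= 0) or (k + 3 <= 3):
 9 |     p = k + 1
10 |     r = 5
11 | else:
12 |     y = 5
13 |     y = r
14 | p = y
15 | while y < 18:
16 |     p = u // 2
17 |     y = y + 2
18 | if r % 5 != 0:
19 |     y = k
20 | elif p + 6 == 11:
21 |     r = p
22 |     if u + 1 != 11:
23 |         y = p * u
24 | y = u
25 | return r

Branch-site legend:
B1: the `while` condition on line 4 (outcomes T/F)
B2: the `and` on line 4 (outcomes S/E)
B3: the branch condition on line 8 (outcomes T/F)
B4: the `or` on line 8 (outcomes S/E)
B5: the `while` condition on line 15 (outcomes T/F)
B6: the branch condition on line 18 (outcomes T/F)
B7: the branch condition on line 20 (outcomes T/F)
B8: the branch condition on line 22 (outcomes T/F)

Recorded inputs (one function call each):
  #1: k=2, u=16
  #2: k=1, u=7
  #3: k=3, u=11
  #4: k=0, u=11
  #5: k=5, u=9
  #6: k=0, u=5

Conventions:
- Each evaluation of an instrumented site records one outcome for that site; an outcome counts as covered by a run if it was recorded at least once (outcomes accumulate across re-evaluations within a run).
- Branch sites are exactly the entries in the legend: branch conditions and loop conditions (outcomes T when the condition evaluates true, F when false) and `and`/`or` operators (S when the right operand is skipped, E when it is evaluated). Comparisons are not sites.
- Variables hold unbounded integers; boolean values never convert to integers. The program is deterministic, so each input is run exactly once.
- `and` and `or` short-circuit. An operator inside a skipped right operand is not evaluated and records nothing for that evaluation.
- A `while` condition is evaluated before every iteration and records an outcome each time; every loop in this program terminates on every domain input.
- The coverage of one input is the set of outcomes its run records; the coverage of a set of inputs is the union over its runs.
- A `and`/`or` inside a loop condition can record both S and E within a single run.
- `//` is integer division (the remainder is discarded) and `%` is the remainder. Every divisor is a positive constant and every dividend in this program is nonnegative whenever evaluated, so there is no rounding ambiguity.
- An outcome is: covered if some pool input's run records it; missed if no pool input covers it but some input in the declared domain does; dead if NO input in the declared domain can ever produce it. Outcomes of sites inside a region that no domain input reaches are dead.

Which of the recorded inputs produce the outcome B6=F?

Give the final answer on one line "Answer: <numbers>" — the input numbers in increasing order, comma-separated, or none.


input #1 (k=2, u=16): does not record B6=F
input #2 (k=1, u=7): does not record B6=F
input #3 (k=3, u=11): does not record B6=F
input #4 (k=0, u=11): records B6=F
input #5 (k=5, u=9): does not record B6=F
input #6 (k=0, u=5): records B6=F
Answer: 4, 6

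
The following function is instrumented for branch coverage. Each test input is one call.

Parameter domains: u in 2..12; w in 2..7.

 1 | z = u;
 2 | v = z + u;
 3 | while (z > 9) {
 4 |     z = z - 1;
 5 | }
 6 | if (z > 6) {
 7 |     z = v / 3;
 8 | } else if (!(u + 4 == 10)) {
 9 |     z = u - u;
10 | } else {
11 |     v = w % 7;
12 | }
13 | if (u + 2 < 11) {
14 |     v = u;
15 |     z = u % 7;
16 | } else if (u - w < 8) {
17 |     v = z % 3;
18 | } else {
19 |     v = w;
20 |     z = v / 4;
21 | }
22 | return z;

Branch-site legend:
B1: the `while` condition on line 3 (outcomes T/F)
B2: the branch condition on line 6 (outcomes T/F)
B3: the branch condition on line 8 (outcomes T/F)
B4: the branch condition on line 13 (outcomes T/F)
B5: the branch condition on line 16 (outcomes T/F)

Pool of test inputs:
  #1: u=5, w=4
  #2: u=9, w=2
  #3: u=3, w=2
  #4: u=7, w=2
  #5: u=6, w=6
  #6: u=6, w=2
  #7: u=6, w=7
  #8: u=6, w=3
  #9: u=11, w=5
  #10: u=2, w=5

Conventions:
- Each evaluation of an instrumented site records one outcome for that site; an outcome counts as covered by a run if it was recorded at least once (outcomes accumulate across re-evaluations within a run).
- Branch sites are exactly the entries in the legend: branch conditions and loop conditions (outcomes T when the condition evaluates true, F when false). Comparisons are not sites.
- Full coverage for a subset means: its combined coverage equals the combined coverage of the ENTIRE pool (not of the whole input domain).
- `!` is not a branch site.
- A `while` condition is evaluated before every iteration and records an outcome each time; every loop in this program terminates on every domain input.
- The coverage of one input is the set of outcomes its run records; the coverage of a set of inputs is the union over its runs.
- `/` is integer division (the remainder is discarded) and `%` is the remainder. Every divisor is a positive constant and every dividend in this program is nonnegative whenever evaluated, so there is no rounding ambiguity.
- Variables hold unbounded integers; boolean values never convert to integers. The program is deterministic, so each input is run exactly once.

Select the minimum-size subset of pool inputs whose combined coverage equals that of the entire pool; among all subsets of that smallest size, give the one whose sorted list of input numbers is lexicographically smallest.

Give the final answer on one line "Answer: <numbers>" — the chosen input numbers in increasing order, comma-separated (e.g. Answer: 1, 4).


test 1 (u=5, w=4) fires B1->F, B2->F, B3->T, B4->T; hits B1=F, B2=F, B3=T, B4=T
test 2 (u=9, w=2) fires B1->F, B2->T, B4->F, B5->T; hits B1=F, B2=T, B4=F, B5=T
test 3 (u=3, w=2) fires B1->F, B2->F, B3->T, B4->T; hits B1=F, B2=F, B3=T, B4=T
test 4 (u=7, w=2) fires B1->F, B2->T, B4->T; hits B1=F, B2=T, B4=T
test 5 (u=6, w=6) fires B1->F, B2->F, B3->F, B4->T; hits B1=F, B2=F, B3=F, B4=T
test 6 (u=6, w=2) fires B1->F, B2->F, B3->F, B4->T; hits B1=F, B2=F, B3=F, B4=T
test 7 (u=6, w=7) fires B1->F, B2->F, B3->F, B4->T; hits B1=F, B2=F, B3=F, B4=T
test 8 (u=6, w=3) fires B1->F, B2->F, B3->F, B4->T; hits B1=F, B2=F, B3=F, B4=T
test 9 (u=11, w=5) fires B1->T, B1->T, B1->F, B2->T, B4->F, B5->T; hits B1=T, B1=F, B2=T, B4=F, B5=T
test 10 (u=2, w=5) fires B1->F, B2->F, B3->T, B4->T; hits B1=F, B2=F, B3=T, B4=T
pool-wide coverage (9 outcomes): B1=T, B1=F, B2=T, B2=F, B3=T, B3=F, B4=T, B4=F, B5=T
every size-1 subset falls short of the 9 outcomes (best: 5/9)
every size-2 subset falls short of the 9 outcomes (best: 8/9)
size 3: inputs {1, 5, 9} cover all 9 outcomes, and no lexicographically smaller subset of this size does
Answer: 1, 5, 9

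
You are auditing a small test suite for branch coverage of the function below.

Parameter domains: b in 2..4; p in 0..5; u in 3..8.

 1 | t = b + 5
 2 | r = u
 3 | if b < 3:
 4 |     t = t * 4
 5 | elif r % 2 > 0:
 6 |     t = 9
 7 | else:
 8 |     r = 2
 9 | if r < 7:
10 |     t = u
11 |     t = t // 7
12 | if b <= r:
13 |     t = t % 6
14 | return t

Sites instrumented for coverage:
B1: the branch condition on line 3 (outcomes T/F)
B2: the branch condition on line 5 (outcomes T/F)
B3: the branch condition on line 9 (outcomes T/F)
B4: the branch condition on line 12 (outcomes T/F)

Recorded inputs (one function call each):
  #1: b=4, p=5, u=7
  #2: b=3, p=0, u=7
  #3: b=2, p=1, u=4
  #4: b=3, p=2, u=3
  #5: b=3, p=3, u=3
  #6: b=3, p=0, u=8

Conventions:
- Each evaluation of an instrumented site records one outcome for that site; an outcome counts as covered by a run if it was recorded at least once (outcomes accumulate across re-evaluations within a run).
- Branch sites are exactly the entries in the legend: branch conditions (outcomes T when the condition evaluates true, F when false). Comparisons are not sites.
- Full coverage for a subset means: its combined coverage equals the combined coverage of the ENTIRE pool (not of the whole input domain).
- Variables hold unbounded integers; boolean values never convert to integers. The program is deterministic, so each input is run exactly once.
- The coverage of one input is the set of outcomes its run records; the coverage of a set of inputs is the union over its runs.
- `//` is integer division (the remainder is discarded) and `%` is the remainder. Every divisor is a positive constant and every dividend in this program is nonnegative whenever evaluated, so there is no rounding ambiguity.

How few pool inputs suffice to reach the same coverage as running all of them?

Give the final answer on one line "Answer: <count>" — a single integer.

input #1 (b=4, p=5, u=7): events B1->F, B2->T, B3->F, B4->T; covers B1=F, B2=T, B3=F, B4=T
input #2 (b=3, p=0, u=7): events B1->F, B2->T, B3->F, B4->T; covers B1=F, B2=T, B3=F, B4=T
input #3 (b=2, p=1, u=4): events B1->T, B3->T, B4->T; covers B1=T, B3=T, B4=T
input #4 (b=3, p=2, u=3): events B1->F, B2->T, B3->T, B4->T; covers B1=F, B2=T, B3=T, B4=T
input #5 (b=3, p=3, u=3): events B1->F, B2->T, B3->T, B4->T; covers B1=F, B2=T, B3=T, B4=T
input #6 (b=3, p=0, u=8): events B1->F, B2->F, B3->T, B4->F; covers B1=F, B2=F, B3=T, B4=F
union over all inputs: B1=T, B1=F, B2=T, B2=F, B3=T, B3=F, B4=T, B4=F (8 outcomes)
checked all size-1 subsets: none covers 8 outcomes (max 4/8)
checked all size-2 subsets: none covers 8 outcomes (max 7/8)
size 3: inputs {1, 3, 6} cover all 8 outcomes, and no lexicographically smaller subset of this size does

Answer: 3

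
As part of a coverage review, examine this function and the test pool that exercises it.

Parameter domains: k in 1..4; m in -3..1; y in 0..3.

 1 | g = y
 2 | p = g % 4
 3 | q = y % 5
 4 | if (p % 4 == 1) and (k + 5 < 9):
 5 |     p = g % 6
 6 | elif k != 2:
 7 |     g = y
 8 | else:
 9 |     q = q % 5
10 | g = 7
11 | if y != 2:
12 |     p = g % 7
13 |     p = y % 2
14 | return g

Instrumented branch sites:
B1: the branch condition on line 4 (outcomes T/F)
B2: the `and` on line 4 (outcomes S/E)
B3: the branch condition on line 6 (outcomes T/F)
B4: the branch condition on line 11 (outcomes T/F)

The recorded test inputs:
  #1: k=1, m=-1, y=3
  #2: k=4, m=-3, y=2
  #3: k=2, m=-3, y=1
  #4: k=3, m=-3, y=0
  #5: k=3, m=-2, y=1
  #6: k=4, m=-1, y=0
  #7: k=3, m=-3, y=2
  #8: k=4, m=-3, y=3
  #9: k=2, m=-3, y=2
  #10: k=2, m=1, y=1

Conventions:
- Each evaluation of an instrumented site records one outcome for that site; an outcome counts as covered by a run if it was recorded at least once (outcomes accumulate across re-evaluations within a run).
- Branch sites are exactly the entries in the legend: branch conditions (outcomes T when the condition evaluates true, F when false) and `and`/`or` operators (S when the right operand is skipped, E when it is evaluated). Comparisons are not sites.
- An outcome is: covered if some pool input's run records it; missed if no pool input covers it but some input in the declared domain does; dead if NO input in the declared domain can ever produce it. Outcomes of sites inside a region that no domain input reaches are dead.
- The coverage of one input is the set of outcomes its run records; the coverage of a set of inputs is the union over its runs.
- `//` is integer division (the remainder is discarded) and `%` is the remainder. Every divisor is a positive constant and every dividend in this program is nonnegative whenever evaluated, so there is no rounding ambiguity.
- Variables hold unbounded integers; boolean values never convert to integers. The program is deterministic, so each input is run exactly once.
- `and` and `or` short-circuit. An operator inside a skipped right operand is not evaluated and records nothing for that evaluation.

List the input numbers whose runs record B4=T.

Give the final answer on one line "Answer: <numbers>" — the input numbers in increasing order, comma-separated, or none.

input #1 (k=1, m=-1, y=3): produces B4=T
input #2 (k=4, m=-3, y=2): does not produce B4=T
input #3 (k=2, m=-3, y=1): produces B4=T
input #4 (k=3, m=-3, y=0): produces B4=T
input #5 (k=3, m=-2, y=1): produces B4=T
input #6 (k=4, m=-1, y=0): produces B4=T
input #7 (k=3, m=-3, y=2): does not produce B4=T
input #8 (k=4, m=-3, y=3): produces B4=T
input #9 (k=2, m=-3, y=2): does not produce B4=T
input #10 (k=2, m=1, y=1): produces B4=T

Answer: 1, 3, 4, 5, 6, 8, 10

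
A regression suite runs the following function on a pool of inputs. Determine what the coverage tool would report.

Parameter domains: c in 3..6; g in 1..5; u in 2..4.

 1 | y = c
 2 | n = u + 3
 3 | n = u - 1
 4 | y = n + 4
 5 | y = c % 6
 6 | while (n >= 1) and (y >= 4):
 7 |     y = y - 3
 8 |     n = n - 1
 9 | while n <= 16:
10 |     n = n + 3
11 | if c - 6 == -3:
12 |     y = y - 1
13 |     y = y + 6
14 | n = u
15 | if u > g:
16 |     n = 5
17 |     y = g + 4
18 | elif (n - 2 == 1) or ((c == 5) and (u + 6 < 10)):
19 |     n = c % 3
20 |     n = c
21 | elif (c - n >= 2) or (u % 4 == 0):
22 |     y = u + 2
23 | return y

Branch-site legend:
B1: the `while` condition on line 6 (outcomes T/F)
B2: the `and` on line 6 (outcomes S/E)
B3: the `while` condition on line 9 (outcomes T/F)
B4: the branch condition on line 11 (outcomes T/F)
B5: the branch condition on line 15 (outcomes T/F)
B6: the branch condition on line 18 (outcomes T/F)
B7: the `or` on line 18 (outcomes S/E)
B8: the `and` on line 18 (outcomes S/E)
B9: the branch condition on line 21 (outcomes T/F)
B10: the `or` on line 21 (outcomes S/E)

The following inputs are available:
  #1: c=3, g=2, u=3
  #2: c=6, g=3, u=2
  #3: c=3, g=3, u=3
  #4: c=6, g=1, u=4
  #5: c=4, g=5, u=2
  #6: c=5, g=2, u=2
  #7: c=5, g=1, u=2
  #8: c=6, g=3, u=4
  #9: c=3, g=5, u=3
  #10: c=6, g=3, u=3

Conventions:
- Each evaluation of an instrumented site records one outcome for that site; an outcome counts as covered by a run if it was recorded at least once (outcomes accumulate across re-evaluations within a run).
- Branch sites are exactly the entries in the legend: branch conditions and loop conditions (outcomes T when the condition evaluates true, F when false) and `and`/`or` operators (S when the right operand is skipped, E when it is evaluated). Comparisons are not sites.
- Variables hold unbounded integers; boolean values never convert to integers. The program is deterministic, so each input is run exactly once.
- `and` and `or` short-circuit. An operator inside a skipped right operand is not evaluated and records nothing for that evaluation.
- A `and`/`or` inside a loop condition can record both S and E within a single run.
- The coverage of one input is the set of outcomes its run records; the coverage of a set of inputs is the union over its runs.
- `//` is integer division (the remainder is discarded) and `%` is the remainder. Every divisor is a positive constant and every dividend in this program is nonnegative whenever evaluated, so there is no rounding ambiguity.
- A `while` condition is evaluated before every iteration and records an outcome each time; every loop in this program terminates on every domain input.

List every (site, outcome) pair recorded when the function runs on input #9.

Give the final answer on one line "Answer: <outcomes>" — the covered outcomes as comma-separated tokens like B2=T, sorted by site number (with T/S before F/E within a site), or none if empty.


Running input #9 (c=3, g=5, u=3), event by event:
  B2->E, B1->F, B3->T, B3->T, B3->T, B3->T, B3->T, B3->F, B4->T, B5->F
  B7->S, B6->T
collecting distinct outcomes: B1=F, B2=E, B3=T, B3=F, B4=T, B5=F, B6=T, B7=S
Answer: B1=F, B2=E, B3=T, B3=F, B4=T, B5=F, B6=T, B7=S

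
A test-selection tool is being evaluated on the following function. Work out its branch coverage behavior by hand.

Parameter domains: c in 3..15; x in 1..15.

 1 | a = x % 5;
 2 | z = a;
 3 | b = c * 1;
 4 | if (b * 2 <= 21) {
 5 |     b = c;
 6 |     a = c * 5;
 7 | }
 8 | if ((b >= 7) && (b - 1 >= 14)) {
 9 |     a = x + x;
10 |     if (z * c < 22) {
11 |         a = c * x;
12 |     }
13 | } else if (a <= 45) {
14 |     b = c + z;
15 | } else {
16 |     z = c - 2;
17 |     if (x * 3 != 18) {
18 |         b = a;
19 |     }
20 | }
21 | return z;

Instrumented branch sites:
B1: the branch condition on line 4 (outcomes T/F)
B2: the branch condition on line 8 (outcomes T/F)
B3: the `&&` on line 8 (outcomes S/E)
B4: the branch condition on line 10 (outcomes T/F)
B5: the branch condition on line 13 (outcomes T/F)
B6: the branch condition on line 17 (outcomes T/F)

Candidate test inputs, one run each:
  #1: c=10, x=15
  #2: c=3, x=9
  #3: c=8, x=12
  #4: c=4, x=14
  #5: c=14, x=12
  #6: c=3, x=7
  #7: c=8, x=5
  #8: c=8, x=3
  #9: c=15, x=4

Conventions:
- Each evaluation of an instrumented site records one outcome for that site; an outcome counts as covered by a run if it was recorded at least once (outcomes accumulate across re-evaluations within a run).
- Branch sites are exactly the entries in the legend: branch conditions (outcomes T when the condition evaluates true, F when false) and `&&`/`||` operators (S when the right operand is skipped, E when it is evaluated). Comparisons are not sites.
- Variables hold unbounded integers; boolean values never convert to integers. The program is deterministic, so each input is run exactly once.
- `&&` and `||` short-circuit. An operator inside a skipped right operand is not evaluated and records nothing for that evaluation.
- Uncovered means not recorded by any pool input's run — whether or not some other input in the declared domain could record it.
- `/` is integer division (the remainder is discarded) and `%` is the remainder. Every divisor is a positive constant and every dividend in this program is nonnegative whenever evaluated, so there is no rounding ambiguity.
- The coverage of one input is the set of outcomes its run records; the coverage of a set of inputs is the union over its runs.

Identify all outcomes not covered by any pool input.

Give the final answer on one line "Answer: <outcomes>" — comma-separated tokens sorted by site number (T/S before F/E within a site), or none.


test 1 (c=10, x=15) hits B1=T, B2=F, B3=E, B5=F, B6=T
test 2 (c=3, x=9) hits B1=T, B2=F, B3=S, B5=T
test 3 (c=8, x=12) hits B1=T, B2=F, B3=E, B5=T
test 4 (c=4, x=14) hits B1=T, B2=F, B3=S, B5=T
test 5 (c=14, x=12) hits B1=F, B2=F, B3=E, B5=T
test 6 (c=3, x=7) hits B1=T, B2=F, B3=S, B5=T
test 7 (c=8, x=5) hits B1=T, B2=F, B3=E, B5=T
test 8 (c=8, x=3) hits B1=T, B2=F, B3=E, B5=T
test 9 (c=15, x=4) hits B1=F, B2=T, B3=E, B4=F
union over the pool: B1=T, B1=F, B2=T, B2=F, B3=S, B3=E, B4=F, B5=T, B5=F, B6=T
uncovered (2 of 12): B4=T, B6=F
Answer: B4=T, B6=F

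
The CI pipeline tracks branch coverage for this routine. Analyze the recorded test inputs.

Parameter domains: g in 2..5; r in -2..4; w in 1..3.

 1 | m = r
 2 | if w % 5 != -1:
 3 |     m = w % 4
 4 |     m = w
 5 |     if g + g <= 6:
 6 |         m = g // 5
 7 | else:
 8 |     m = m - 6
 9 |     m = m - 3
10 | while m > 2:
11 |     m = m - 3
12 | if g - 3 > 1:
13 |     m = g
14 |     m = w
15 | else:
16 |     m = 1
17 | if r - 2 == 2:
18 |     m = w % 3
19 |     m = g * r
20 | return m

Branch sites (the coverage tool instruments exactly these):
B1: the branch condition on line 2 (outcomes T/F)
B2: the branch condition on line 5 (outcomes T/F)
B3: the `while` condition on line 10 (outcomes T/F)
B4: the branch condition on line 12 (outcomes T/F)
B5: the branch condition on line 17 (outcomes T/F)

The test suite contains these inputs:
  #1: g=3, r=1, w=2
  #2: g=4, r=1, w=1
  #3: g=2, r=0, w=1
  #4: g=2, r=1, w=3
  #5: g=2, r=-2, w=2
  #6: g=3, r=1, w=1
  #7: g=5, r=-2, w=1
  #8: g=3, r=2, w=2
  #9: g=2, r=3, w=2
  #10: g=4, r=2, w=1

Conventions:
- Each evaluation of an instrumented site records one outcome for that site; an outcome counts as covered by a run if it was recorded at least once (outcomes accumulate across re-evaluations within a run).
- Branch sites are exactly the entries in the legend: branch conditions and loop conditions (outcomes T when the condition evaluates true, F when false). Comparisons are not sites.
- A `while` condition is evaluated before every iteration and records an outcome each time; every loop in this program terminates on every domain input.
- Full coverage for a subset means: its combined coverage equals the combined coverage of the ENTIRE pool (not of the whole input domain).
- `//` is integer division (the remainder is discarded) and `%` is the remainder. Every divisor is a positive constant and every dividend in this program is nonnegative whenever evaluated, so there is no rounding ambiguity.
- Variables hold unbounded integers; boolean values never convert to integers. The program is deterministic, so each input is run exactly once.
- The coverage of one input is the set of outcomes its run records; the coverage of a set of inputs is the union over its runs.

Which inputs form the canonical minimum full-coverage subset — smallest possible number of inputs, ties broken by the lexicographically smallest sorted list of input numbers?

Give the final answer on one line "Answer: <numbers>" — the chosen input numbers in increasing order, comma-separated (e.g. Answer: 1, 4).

test 1 (g=3, r=1, w=2) hits B1=T, B2=T, B3=F, B4=F, B5=F
test 2 (g=4, r=1, w=1) hits B1=T, B2=F, B3=F, B4=F, B5=F
test 3 (g=2, r=0, w=1) hits B1=T, B2=T, B3=F, B4=F, B5=F
test 4 (g=2, r=1, w=3) hits B1=T, B2=T, B3=F, B4=F, B5=F
test 5 (g=2, r=-2, w=2) hits B1=T, B2=T, B3=F, B4=F, B5=F
test 6 (g=3, r=1, w=1) hits B1=T, B2=T, B3=F, B4=F, B5=F
test 7 (g=5, r=-2, w=1) hits B1=T, B2=F, B3=F, B4=T, B5=F
test 8 (g=3, r=2, w=2) hits B1=T, B2=T, B3=F, B4=F, B5=F
test 9 (g=2, r=3, w=2) hits B1=T, B2=T, B3=F, B4=F, B5=F
test 10 (g=4, r=2, w=1) hits B1=T, B2=F, B3=F, B4=F, B5=F
together the pool reaches 7 outcomes: B1=T, B2=T, B2=F, B3=F, B4=T, B4=F, B5=F
checked all size-1 subsets: none covers 7 outcomes (max 5/7)
inputs {1, 7} (size 2) cover everything; no size-2 subset with a lexicographically smaller index list covers all 7

Answer: 1, 7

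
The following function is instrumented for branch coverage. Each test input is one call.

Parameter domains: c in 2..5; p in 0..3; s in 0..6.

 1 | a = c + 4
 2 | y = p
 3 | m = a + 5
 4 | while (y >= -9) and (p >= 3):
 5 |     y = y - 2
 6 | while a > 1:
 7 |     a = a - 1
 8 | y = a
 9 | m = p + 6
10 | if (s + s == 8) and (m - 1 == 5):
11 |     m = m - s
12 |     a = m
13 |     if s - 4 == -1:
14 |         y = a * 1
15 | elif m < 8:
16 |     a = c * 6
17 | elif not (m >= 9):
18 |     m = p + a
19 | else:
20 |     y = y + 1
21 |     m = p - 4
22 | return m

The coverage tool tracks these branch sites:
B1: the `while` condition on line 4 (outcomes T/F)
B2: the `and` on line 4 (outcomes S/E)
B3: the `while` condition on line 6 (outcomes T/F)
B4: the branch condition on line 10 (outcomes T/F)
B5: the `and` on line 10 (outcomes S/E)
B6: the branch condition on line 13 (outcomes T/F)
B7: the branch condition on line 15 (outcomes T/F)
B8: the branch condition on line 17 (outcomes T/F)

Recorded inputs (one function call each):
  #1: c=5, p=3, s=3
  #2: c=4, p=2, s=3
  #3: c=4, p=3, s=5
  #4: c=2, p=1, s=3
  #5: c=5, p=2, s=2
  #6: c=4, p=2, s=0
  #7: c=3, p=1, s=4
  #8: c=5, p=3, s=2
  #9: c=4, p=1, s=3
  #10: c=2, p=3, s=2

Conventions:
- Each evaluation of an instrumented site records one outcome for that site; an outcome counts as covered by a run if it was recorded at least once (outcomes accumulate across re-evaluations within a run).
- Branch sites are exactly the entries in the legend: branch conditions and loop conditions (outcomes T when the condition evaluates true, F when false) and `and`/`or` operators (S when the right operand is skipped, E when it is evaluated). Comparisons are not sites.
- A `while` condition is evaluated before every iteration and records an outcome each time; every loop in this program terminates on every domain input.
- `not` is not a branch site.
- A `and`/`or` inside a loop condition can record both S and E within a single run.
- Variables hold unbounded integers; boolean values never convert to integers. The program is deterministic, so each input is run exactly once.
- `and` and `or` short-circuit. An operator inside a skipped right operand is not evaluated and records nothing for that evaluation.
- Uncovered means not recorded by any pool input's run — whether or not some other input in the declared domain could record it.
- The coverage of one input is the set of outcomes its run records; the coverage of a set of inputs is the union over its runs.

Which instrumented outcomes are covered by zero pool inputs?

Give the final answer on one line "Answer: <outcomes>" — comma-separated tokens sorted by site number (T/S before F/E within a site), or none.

input #1 (c=5, p=3, s=3): events B2->E, B1->T, B2->E, B1->T, B2->E, B1->T, B2->E, B1->T, B2->E, B1->T, B2->E, B1->T, B2->E, B1->T, ...; covers B1=T, B1=F, B2=S, B2=E, B3=T, B3=F, B4=F, B5=S, B7=F, B8=F
input #2 (c=4, p=2, s=3): events B2->E, B1->F, B3->T, B3->T, B3->T, B3->T, B3->T, B3->T, B3->T, B3->F, B5->S, B4->F, B7->F, B8->T; covers B1=F, B2=E, B3=T, B3=F, B4=F, B5=S, B7=F, B8=T
input #3 (c=4, p=3, s=5): events B2->E, B1->T, B2->E, B1->T, B2->E, B1->T, B2->E, B1->T, B2->E, B1->T, B2->E, B1->T, B2->E, B1->T, ...; covers B1=T, B1=F, B2=S, B2=E, B3=T, B3=F, B4=F, B5=S, B7=F, B8=F
input #4 (c=2, p=1, s=3): events B2->E, B1->F, B3->T, B3->T, B3->T, B3->T, B3->T, B3->F, B5->S, B4->F, B7->T; covers B1=F, B2=E, B3=T, B3=F, B4=F, B5=S, B7=T
input #5 (c=5, p=2, s=2): events B2->E, B1->F, B3->T, B3->T, B3->T, B3->T, B3->T, B3->T, B3->T, B3->T, B3->F, B5->S, B4->F, B7->F, ...; covers B1=F, B2=E, B3=T, B3=F, B4=F, B5=S, B7=F, B8=T
input #6 (c=4, p=2, s=0): events B2->E, B1->F, B3->T, B3->T, B3->T, B3->T, B3->T, B3->T, B3->T, B3->F, B5->S, B4->F, B7->F, B8->T; covers B1=F, B2=E, B3=T, B3=F, B4=F, B5=S, B7=F, B8=T
input #7 (c=3, p=1, s=4): events B2->E, B1->F, B3->T, B3->T, B3->T, B3->T, B3->T, B3->T, B3->F, B5->E, B4->F, B7->T; covers B1=F, B2=E, B3=T, B3=F, B4=F, B5=E, B7=T
input #8 (c=5, p=3, s=2): events B2->E, B1->T, B2->E, B1->T, B2->E, B1->T, B2->E, B1->T, B2->E, B1->T, B2->E, B1->T, B2->E, B1->T, ...; covers B1=T, B1=F, B2=S, B2=E, B3=T, B3=F, B4=F, B5=S, B7=F, B8=F
input #9 (c=4, p=1, s=3): events B2->E, B1->F, B3->T, B3->T, B3->T, B3->T, B3->T, B3->T, B3->T, B3->F, B5->S, B4->F, B7->T; covers B1=F, B2=E, B3=T, B3=F, B4=F, B5=S, B7=T
input #10 (c=2, p=3, s=2): events B2->E, B1->T, B2->E, B1->T, B2->E, B1->T, B2->E, B1->T, B2->E, B1->T, B2->E, B1->T, B2->E, B1->T, ...; covers B1=T, B1=F, B2=S, B2=E, B3=T, B3=F, B4=F, B5=S, B7=F, B8=F
union over the pool: B1=T, B1=F, B2=S, B2=E, B3=T, B3=F, B4=F, B5=S, B5=E, B7=T, B7=F, B8=T, B8=F
uncovered (3 of 16): B4=T, B6=T, B6=F

Answer: B4=T, B6=T, B6=F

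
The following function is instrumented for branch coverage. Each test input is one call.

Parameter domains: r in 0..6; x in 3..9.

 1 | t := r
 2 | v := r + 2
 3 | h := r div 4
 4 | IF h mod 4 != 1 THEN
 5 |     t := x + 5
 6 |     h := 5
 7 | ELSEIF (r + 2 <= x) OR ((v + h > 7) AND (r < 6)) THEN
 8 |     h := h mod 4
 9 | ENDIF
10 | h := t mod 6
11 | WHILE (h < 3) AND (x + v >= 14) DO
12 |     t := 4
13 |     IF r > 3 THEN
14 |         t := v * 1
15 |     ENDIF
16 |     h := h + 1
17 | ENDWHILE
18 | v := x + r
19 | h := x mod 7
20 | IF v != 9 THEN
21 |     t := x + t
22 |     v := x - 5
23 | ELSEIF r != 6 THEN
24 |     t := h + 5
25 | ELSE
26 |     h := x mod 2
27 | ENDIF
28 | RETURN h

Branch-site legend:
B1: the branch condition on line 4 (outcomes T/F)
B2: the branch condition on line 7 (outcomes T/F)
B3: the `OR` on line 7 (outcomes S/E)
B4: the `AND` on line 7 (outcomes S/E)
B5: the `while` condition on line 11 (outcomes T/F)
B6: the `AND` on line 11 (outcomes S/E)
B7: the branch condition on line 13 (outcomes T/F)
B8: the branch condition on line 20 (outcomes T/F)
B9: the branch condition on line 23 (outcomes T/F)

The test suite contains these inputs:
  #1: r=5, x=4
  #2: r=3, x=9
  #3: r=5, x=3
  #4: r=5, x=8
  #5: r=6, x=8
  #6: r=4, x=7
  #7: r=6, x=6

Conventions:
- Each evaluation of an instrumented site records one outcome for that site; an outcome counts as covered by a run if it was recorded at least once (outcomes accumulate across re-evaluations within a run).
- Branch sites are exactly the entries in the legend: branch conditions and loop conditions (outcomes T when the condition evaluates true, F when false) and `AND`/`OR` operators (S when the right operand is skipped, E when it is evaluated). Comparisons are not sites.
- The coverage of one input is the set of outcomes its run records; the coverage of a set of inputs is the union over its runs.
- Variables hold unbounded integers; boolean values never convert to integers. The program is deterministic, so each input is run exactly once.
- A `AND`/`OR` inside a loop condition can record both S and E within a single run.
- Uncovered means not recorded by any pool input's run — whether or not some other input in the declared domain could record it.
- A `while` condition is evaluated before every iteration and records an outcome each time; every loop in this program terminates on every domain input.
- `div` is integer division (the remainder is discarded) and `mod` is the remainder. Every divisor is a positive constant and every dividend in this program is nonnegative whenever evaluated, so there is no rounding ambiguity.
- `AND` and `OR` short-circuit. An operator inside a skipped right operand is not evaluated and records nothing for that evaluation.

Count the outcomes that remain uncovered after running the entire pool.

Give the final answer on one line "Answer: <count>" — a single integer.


input #1 (r=5, x=4): covers B1=F, B2=T, B3=E, B4=E, B5=F, B6=S, B8=F, B9=T
input #2 (r=3, x=9): covers B1=T, B5=T, B5=F, B6=S, B6=E, B7=F, B8=T
input #3 (r=5, x=3): covers B1=F, B2=T, B3=E, B4=E, B5=F, B6=S, B8=T
input #4 (r=5, x=8): covers B1=F, B2=T, B3=S, B5=F, B6=S, B8=T
input #5 (r=6, x=8): covers B1=F, B2=T, B3=S, B5=T, B5=F, B6=S, B6=E, B7=T, B8=T
input #6 (r=4, x=7): covers B1=F, B2=T, B3=S, B5=F, B6=S, B8=T
input #7 (r=6, x=6): covers B1=F, B2=F, B3=E, B4=E, B5=T, B5=F, B6=S, B6=E, B7=T, B8=T
union over the pool: B1=T, B1=F, B2=T, B2=F, B3=S, B3=E, B4=E, B5=T, B5=F, B6=S, B6=E, B7=T, B7=F, B8=T, B8=F, B9=T
uncovered (2 of 18): B4=S, B9=F
Answer: 2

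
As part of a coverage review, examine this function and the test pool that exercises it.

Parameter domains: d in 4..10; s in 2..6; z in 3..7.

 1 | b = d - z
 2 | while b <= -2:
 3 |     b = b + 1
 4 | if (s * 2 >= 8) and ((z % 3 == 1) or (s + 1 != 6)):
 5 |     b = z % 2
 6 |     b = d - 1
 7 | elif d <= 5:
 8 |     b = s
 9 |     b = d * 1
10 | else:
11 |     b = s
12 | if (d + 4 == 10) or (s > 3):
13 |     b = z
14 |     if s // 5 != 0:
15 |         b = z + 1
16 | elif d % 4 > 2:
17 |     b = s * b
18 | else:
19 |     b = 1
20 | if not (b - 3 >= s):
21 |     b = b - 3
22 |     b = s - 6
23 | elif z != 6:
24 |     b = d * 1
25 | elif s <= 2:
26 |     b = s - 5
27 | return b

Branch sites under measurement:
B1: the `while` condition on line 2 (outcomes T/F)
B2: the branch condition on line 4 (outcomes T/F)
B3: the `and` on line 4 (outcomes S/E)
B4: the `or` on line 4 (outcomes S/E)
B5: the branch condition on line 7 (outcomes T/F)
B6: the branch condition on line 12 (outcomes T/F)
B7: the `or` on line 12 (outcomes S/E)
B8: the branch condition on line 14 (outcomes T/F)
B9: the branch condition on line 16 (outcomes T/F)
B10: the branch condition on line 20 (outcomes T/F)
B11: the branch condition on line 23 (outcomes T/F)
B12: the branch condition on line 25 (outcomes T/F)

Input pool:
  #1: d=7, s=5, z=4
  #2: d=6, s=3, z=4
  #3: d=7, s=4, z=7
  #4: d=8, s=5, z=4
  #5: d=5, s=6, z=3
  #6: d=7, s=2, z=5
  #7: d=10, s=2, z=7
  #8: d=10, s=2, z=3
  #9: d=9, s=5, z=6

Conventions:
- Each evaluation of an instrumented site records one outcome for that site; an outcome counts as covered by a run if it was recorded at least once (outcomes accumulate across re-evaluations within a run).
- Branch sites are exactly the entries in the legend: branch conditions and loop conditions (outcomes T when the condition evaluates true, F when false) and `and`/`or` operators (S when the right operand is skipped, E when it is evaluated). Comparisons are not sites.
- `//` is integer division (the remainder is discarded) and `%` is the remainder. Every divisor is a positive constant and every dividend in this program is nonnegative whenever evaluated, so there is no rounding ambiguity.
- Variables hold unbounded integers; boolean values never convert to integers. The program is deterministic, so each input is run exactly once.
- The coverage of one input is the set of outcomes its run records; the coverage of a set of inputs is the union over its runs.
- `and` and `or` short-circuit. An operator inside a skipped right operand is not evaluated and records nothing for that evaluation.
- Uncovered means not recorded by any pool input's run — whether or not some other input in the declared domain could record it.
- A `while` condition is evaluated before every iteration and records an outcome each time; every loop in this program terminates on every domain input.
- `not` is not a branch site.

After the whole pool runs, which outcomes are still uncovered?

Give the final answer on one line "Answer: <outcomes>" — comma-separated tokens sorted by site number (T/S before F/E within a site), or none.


input #1 (d=7, s=5, z=4): covers B1=F, B2=T, B3=E, B4=S, B6=T, B7=E, B8=T, B10=T
input #2 (d=6, s=3, z=4): covers B1=F, B2=F, B3=S, B5=F, B6=T, B7=S, B8=F, B10=T
input #3 (d=7, s=4, z=7): covers B1=F, B2=T, B3=E, B4=S, B6=T, B7=E, B8=F, B10=F, B11=T
input #4 (d=8, s=5, z=4): covers B1=F, B2=T, B3=E, B4=S, B6=T, B7=E, B8=T, B10=T
input #5 (d=5, s=6, z=3): covers B1=F, B2=T, B3=E, B4=E, B6=T, B7=E, B8=T, B10=T
input #6 (d=7, s=2, z=5): covers B1=F, B2=F, B3=S, B5=F, B6=F, B7=E, B9=T, B10=T
input #7 (d=10, s=2, z=7): covers B1=F, B2=F, B3=S, B5=F, B6=F, B7=E, B9=F, B10=T
input #8 (d=10, s=2, z=3): covers B1=F, B2=F, B3=S, B5=F, B6=F, B7=E, B9=F, B10=T
input #9 (d=9, s=5, z=6): covers B1=F, B2=F, B3=E, B4=E, B5=F, B6=T, B7=E, B8=T, B10=T
union over the pool: B1=F, B2=T, B2=F, B3=S, B3=E, B4=S, B4=E, B5=F, B6=T, B6=F, B7=S, B7=E, B8=T, B8=F, B9=T, B9=F, B10=T, B10=F, B11=T
uncovered (5 of 24): B1=T, B5=T, B11=F, B12=T, B12=F
Answer: B1=T, B5=T, B11=F, B12=T, B12=F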